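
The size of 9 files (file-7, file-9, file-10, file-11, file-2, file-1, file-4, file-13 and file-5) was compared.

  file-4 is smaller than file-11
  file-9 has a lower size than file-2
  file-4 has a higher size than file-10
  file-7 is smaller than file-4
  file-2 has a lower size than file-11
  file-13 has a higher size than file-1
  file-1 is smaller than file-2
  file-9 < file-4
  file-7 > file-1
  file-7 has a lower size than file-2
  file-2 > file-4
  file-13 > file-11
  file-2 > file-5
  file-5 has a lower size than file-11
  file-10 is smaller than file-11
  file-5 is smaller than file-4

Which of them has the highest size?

file-13

Chaining downward from file-13: directly below it, file-1, file-11; then file-10, file-5, file-4, file-2; then file-9, file-7.
That covers every other element, and nothing is given above file-13, so file-13 is the highest size.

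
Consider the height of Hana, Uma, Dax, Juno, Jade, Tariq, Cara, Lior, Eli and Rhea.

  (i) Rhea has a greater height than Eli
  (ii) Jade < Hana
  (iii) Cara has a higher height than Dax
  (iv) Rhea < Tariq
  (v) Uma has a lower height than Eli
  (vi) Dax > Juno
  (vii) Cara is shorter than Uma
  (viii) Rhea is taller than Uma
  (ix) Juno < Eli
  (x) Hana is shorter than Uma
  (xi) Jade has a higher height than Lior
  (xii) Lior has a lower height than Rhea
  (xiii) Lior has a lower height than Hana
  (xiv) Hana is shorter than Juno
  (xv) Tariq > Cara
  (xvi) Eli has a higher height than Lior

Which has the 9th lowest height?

The consecutive relations fix a unique order: Lior < Jade < Hana < Juno < Dax < Cara < Uma < Eli < Rhea < Tariq.
The 9th smallest is Rhea.

Rhea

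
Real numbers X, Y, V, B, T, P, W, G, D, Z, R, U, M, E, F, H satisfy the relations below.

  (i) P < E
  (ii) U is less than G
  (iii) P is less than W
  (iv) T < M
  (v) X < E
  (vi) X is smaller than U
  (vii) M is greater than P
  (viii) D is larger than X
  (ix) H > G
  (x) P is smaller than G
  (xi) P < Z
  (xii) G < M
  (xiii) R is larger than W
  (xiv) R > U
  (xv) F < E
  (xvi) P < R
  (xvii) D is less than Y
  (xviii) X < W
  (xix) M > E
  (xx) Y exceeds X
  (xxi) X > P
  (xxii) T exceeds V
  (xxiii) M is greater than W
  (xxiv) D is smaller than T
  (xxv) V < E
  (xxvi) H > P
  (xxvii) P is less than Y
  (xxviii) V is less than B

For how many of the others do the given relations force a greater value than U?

4

From U the given relations immediately reach R, G.
From those, H, M — 4 in total.
No other element is forced above U by the given relations, so the count is 4.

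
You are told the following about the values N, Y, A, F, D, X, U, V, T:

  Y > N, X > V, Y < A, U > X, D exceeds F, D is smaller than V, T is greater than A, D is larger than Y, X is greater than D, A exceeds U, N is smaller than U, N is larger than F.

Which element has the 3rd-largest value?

U

The consecutive relations fix a unique order: F < N < Y < D < V < X < U < A < T.
The 3rd largest is U.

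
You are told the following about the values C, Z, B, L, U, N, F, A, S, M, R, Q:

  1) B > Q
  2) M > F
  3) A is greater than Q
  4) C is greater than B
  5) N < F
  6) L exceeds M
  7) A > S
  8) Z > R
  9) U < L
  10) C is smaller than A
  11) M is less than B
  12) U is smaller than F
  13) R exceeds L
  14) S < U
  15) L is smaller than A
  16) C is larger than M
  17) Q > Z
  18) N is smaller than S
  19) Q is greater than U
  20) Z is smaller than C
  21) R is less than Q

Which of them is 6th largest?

R

Piecing the relations together gives one ordering: N < S < U < F < M < L < R < Z < Q < B < C < A.
The 6th largest is R.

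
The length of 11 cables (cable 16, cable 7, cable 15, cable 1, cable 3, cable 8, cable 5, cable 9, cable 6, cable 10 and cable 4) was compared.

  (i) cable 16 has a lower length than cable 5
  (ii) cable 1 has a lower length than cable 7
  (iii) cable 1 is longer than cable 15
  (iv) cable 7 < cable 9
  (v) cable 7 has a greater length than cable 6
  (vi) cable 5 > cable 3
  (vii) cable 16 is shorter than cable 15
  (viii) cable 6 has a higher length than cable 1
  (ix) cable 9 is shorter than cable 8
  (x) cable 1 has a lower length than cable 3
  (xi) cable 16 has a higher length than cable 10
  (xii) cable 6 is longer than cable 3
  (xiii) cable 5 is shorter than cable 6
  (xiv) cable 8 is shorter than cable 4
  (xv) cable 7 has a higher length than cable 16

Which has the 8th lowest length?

cable 7

The consecutive relations fix a unique order: cable 10 < cable 16 < cable 15 < cable 1 < cable 3 < cable 5 < cable 6 < cable 7 < cable 9 < cable 8 < cable 4.
Counting 8 from the smallest end gives cable 7.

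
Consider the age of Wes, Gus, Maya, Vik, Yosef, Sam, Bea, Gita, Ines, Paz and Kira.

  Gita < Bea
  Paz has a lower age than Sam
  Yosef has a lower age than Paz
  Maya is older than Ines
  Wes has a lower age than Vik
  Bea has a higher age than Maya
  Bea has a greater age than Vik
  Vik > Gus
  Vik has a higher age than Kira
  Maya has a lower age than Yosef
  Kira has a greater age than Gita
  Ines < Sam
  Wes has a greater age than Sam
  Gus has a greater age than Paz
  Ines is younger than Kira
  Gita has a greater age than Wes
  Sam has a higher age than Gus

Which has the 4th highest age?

Gita

Piecing the relations together gives one ordering: Ines < Maya < Yosef < Paz < Gus < Sam < Wes < Gita < Kira < Vik < Bea.
The 4th largest is Gita.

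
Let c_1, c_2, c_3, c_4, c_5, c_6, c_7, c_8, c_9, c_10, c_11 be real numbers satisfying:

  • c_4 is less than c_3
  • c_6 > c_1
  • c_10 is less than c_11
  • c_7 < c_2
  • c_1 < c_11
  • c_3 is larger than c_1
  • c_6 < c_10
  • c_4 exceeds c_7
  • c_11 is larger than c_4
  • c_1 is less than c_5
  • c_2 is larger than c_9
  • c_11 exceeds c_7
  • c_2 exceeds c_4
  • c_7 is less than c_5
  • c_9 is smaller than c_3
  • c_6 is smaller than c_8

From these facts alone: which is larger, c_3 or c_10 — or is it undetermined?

undetermined

Following every chain through c_10: above c_10 we get c_11; below c_10 we get c_1, c_6.
c_3 is not reached, and no chain runs the other way from c_3 to c_10.
So the given relations leave the order of c_10 and c_3 undetermined.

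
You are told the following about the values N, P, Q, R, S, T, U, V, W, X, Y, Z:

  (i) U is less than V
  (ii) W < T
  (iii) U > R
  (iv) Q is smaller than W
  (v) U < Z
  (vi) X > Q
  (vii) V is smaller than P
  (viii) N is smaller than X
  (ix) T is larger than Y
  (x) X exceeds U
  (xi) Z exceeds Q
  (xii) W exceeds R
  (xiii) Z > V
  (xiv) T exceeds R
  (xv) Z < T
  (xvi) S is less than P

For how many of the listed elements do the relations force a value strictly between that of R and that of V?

Chaining upward from R reaches: U, P, X, Z, W, T.
Chaining downward from V reaches: U.
Strictly between R and V are those in both lists: U — 1 element.

1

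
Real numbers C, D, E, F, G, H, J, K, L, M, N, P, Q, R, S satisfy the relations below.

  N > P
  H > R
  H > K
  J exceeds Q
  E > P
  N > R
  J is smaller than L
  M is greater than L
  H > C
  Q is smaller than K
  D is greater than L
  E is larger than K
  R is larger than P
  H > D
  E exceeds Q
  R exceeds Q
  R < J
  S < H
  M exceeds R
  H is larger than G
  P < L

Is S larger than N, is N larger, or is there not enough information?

undetermined

Following every chain through S: above S we get H.
N is not reached, and no chain runs the other way from N to S.
So the given relations leave the order of S and N undetermined.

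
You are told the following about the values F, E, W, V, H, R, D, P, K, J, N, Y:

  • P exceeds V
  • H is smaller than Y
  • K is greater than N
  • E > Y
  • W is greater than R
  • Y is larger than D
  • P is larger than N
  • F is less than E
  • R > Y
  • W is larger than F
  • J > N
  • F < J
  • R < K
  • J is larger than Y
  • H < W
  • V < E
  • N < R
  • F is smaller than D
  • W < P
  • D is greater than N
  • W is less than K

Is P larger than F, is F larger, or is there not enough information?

The relevant relations are F < D; D < Y; Y < R; R < W; W < P.
Chaining these gives F < D < Y < R < W < P.
So P is larger.

P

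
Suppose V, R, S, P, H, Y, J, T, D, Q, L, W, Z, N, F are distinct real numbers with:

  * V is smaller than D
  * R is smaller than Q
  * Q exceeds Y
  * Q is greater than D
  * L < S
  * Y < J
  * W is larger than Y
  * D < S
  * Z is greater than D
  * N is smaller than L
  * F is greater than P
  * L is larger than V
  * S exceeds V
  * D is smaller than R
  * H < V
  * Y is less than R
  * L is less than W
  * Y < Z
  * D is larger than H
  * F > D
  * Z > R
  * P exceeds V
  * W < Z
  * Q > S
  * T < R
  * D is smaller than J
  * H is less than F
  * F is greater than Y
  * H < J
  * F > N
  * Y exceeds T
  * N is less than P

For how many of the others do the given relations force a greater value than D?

6

From D the given relations immediately reach R, S, Z, J, F, Q.
No other element is forced above D by the given relations, so the count is 6.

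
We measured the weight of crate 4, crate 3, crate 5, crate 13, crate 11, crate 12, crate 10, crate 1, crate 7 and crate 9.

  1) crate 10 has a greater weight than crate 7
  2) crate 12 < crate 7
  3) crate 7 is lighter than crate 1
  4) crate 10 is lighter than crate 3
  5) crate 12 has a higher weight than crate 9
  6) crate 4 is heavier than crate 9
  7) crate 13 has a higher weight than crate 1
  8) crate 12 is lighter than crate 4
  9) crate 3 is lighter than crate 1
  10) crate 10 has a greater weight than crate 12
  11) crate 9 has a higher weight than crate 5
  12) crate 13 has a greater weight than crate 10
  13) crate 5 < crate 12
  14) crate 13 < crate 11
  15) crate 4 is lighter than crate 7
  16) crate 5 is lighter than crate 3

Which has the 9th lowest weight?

crate 13

Piecing the relations together gives one ordering: crate 5 < crate 9 < crate 12 < crate 4 < crate 7 < crate 10 < crate 3 < crate 1 < crate 13 < crate 11.
Counting 9 from the smallest end gives crate 13.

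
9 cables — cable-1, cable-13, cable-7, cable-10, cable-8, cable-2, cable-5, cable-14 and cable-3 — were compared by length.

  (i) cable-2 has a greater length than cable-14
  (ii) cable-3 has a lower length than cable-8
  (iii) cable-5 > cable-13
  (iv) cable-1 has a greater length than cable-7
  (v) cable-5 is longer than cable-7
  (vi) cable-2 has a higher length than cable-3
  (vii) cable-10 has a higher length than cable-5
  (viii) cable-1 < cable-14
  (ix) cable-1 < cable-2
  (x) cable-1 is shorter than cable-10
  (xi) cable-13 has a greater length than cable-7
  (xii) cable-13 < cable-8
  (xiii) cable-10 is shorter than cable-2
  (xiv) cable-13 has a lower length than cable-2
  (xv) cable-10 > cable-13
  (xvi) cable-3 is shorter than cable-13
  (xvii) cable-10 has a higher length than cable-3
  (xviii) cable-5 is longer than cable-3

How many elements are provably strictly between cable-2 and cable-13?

The relations place cable-13 below cable-2. An element lies strictly between them when it is forced above cable-13 and also forced below cable-2.
Above cable-13: {cable-8, cable-5, cable-10}. Below cable-2: {cable-7, cable-3, cable-1, cable-14, cable-5, cable-10}.
Intersection: {cable-5, cable-10} — 2.

2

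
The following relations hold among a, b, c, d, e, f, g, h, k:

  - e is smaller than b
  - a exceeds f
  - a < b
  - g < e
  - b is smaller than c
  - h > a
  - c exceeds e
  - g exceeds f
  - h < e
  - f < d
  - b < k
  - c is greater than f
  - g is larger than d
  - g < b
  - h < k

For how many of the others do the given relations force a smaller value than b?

6

From b the given relations immediately reach a, g, e.
From those, f, h, d — 6 in total.
No other element is forced below b by the given relations, so the count is 6.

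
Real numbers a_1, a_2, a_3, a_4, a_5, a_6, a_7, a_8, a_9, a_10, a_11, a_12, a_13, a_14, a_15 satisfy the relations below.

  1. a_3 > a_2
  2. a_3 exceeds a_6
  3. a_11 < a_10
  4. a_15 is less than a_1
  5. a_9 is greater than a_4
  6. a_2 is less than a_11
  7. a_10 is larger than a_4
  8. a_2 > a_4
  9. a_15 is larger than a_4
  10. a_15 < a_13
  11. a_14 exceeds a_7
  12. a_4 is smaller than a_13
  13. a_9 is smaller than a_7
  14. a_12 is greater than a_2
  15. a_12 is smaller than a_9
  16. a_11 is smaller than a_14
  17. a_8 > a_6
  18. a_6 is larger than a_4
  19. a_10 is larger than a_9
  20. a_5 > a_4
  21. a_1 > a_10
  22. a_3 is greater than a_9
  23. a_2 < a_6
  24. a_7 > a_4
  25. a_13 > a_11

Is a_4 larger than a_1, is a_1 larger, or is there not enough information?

Chaining the given relations: a_4 < a_2 < a_12 < a_9 < a_10 < a_1.
So a_1 is larger.

a_1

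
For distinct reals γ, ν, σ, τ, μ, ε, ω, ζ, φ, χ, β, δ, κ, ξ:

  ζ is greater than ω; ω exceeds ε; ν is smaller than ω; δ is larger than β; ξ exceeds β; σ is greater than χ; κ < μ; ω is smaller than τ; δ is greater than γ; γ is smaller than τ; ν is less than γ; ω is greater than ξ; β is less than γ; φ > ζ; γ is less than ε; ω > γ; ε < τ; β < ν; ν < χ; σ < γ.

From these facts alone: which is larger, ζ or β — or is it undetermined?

ζ

Following the relations from β: β < ν < χ < σ < γ < ε < ω < ζ.
So ζ is larger.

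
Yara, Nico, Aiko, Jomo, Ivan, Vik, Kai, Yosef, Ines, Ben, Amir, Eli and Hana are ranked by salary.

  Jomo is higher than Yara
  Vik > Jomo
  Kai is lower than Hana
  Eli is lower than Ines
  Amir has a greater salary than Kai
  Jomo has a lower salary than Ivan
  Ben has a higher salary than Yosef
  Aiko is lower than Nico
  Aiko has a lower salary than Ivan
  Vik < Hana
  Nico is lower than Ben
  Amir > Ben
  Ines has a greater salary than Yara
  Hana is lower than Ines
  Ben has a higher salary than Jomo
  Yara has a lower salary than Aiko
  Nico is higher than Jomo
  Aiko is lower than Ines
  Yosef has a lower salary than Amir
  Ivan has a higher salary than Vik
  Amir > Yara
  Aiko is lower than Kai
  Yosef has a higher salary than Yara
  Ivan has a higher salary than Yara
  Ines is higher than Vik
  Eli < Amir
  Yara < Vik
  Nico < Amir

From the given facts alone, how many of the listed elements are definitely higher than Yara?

The elements the relations force above Yara are Aiko, Jomo, Vik, Nico, Kai, Hana, Yosef, Ben, Amir, Ivan, Ines — no chain reaches any other.
That is 11.

11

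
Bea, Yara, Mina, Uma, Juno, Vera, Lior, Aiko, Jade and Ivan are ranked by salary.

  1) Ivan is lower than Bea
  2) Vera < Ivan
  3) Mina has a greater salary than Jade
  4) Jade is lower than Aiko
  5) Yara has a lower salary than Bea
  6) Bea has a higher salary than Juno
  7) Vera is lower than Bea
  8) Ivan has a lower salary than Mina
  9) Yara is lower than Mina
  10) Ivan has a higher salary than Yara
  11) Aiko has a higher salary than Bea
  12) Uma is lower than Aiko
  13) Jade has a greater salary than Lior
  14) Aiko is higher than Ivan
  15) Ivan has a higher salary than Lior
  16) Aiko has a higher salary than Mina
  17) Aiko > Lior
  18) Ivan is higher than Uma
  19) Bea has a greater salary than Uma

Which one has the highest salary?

Aiko

Chaining downward from Aiko: directly below it, Lior, Uma, Ivan, Jade, Mina, Bea; then Vera, Yara, Juno.
That covers every other element, and nothing is given above Aiko, so Aiko is the highest salary.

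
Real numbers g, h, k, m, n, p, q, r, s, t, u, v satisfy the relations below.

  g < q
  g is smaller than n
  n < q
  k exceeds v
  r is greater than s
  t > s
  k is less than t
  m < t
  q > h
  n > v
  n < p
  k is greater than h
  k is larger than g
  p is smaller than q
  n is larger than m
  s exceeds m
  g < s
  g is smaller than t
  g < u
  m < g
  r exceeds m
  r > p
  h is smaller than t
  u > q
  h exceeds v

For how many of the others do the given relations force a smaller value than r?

6

The elements the relations force below r are v, m, g, n, s, p — no chain reaches any other.
That is 6.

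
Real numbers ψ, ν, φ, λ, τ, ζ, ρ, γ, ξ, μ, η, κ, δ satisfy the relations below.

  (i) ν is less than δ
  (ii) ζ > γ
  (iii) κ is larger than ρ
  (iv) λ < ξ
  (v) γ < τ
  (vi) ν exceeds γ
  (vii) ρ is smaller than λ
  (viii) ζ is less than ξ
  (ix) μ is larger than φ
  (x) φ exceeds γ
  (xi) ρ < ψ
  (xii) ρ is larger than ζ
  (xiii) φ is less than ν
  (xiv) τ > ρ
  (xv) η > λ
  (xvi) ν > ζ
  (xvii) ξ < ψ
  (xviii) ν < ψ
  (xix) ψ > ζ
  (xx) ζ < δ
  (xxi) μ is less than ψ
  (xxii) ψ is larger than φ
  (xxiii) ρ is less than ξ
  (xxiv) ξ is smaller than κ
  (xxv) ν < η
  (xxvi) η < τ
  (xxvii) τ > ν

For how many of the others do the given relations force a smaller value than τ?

The elements the relations force below τ are γ, φ, ζ, ν, ρ, λ, η — no chain reaches any other.
That is 7.

7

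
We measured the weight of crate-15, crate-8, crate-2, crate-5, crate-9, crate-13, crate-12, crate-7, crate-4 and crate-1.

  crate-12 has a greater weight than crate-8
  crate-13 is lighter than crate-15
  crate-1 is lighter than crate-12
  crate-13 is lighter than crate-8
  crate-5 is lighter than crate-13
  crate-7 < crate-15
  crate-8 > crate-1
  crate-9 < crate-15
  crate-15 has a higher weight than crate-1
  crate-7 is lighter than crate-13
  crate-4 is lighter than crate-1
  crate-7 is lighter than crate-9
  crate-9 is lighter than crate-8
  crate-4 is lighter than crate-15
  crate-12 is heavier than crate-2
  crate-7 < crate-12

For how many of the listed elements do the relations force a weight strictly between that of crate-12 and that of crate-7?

3

Chaining upward from crate-7 reaches: crate-13, crate-9, crate-8, crate-15.
Chaining downward from crate-12 reaches: crate-4, crate-5, crate-2, crate-13, crate-9, crate-1, crate-8.
Strictly between crate-7 and crate-12 are those in both lists: crate-13, crate-9, crate-8 — 3 elements.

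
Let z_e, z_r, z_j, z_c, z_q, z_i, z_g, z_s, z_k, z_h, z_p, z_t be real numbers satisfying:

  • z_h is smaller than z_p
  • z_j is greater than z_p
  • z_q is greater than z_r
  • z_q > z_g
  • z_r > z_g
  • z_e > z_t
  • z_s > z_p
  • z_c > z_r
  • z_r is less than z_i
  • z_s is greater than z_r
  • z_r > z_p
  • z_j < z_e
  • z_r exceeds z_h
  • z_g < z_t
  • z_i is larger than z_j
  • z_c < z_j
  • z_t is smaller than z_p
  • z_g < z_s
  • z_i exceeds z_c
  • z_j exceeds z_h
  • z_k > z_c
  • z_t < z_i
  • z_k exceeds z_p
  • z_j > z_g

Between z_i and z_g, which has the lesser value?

z_g

z_g < z_t and z_t < z_p give z_g < z_p.
With z_p < z_r: z_g < z_t < z_p < z_r.
Then z_r < z_c extends the chain to z_c.
Then z_c < z_j extends the chain to z_j.
With z_j < z_i: z_g < z_t < z_p < z_r < z_c < z_j < z_i.
So z_g < z_i; z_g is the smaller of the two.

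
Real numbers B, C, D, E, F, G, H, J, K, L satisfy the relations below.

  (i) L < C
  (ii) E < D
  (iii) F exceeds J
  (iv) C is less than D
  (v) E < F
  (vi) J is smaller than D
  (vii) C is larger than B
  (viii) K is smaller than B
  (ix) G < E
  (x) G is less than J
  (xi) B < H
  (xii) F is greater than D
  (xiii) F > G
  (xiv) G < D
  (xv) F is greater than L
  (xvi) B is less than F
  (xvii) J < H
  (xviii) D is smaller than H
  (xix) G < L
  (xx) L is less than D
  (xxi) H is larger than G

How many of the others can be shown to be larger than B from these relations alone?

Directly above B: C, H, F.
One step further: D (4 so far).
Nothing else is reachable above B; 4 in all.

4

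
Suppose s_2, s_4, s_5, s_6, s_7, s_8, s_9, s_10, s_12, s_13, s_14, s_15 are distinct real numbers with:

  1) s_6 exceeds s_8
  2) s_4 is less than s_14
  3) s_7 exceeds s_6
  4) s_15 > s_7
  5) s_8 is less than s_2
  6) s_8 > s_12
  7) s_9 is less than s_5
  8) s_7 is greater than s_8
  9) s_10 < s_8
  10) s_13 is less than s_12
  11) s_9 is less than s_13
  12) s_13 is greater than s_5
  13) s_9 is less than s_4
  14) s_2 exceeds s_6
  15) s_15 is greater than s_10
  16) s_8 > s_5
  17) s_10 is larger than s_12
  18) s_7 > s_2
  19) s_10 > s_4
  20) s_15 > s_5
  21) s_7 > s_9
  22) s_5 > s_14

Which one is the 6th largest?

s_10

The consecutive relations fix a unique order: s_9 < s_4 < s_14 < s_5 < s_13 < s_12 < s_10 < s_8 < s_6 < s_2 < s_7 < s_15.
The 6th largest is s_10.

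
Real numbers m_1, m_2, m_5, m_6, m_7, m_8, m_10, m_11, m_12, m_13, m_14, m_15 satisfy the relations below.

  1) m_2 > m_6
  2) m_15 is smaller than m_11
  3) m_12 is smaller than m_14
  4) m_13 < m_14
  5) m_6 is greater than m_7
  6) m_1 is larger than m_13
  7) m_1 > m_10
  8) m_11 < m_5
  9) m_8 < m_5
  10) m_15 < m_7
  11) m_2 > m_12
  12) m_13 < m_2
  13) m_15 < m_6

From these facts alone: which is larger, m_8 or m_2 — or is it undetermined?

Following every chain through m_8: above m_8 we get m_5.
m_2 is not reached, and no chain runs the other way from m_2 to m_8.
So the given relations leave the order of m_8 and m_2 undetermined.

undetermined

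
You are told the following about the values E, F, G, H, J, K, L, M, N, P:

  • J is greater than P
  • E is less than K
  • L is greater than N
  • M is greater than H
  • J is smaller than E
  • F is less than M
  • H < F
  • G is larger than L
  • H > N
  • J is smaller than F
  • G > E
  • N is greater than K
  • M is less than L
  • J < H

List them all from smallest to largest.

P < J < E < K < N < H < F < M < L < G

The consecutive links are each given: P < J; J < E; E < K; K < N; N < H; H < F; F < M; M < L; L < G.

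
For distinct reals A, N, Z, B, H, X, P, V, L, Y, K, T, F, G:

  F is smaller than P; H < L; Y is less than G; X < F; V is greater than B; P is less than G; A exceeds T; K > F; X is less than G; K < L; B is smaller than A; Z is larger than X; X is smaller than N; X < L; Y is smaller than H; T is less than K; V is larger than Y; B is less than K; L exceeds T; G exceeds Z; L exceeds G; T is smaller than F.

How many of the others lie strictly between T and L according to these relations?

4

Chaining upward from T reaches: F, P, K, A, G.
Chaining downward from L reaches: Y, X, H, F, Z, B, P, K, G.
Strictly between T and L are those in both lists: F, P, K, G — 4 elements.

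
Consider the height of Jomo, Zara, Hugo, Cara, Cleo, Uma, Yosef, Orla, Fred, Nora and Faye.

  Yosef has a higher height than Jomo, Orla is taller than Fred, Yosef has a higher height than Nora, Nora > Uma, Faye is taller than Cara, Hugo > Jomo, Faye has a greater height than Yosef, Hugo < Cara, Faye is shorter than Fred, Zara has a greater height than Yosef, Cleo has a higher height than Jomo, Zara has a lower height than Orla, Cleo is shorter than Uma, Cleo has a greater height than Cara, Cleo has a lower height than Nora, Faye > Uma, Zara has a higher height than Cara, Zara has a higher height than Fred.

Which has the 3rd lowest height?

Cara

The consecutive relations fix a unique order: Jomo < Hugo < Cara < Cleo < Uma < Nora < Yosef < Faye < Fred < Zara < Orla.
The 3rd smallest is Cara.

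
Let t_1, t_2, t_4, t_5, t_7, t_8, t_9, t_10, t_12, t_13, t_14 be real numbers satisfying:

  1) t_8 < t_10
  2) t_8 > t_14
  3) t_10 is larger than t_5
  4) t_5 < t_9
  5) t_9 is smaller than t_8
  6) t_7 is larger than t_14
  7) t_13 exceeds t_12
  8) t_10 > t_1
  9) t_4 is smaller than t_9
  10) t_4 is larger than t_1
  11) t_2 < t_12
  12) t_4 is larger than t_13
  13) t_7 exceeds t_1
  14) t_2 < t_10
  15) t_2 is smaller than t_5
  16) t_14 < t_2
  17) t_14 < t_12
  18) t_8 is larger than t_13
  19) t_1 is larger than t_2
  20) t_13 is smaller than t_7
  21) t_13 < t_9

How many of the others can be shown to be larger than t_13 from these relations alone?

Directly above t_13: t_4, t_9, t_7, t_8.
One step further: t_10 (5 so far).
No other element is forced above t_13 by the given relations, so the count is 5.

5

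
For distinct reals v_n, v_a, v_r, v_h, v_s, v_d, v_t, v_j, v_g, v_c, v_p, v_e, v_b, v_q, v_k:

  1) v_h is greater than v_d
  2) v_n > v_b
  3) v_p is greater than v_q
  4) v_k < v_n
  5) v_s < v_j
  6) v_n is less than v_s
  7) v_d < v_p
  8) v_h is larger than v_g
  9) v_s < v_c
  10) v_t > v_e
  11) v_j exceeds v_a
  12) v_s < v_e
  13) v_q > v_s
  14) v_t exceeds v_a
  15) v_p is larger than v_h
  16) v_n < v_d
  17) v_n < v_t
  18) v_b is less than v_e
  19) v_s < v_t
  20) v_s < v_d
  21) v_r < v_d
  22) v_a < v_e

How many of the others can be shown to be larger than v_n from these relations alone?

The elements the relations force above v_n are v_s, v_d, v_h, v_q, v_e, v_c, v_j, v_t, v_p — no chain reaches any other.
That is 9.

9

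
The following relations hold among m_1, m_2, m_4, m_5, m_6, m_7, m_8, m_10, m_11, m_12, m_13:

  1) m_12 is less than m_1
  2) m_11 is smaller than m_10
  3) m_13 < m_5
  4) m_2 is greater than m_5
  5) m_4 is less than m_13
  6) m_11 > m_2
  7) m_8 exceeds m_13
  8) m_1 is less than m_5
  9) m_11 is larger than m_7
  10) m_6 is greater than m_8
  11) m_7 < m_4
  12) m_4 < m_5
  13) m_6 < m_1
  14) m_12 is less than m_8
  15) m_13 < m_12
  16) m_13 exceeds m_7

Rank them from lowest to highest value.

m_7 < m_4 < m_13 < m_12 < m_8 < m_6 < m_1 < m_5 < m_2 < m_11 < m_10

Nothing is placed below m_7, so it is least; from there m_7 < m_4; m_4 < m_13; m_13 < m_12; m_12 < m_8; m_8 < m_6; m_6 < m_1; m_1 < m_5; m_5 < m_2; m_2 < m_11; m_11 < m_10, each given directly.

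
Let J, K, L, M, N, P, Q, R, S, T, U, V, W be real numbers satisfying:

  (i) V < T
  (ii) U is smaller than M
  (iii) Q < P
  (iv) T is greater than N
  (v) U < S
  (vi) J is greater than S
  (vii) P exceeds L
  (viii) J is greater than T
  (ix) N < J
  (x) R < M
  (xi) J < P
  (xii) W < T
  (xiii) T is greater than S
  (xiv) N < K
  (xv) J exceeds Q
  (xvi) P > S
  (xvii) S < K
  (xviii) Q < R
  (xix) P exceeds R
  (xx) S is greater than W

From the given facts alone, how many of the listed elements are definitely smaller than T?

5

From T the given relations immediately reach W, V, S, N.
From those, U — 5 in total.
No other element is forced below T by the given relations, so the count is 5.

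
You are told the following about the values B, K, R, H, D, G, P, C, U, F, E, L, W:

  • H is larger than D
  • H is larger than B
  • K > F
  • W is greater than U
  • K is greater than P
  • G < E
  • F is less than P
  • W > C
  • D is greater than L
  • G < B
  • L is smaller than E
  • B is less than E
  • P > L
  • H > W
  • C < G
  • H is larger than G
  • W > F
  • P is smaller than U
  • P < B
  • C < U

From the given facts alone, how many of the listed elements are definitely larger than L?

8

The elements the relations force above L are D, P, B, U, E, K, W, H — no chain reaches any other.
That is 8.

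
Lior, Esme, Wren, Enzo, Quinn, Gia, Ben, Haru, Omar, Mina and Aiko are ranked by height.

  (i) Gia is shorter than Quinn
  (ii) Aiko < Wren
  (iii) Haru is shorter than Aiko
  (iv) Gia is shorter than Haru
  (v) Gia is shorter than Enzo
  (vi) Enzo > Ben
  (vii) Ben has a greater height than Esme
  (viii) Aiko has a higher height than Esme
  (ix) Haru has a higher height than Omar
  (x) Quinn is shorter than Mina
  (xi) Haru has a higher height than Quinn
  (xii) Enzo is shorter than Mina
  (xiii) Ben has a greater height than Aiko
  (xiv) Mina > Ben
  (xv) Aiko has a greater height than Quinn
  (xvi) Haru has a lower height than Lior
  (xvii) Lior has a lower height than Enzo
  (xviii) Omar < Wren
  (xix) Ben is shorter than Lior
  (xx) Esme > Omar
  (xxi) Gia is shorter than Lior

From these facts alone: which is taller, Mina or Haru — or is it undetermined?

The relevant relations are Haru < Aiko; Aiko < Ben; Ben < Lior; Lior < Enzo; Enzo < Mina.
Together: Haru < Aiko < Ben < Lior < Enzo < Mina.
So Mina is taller.

Mina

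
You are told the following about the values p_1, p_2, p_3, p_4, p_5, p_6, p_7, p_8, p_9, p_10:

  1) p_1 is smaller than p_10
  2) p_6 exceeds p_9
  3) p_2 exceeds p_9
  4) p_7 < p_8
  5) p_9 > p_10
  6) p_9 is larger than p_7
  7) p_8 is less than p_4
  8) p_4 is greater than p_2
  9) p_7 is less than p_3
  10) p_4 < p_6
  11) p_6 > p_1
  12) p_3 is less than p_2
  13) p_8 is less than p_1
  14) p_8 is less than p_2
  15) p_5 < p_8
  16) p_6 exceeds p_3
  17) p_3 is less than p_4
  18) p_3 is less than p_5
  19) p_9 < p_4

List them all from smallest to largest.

p_7 < p_3 < p_5 < p_8 < p_1 < p_10 < p_9 < p_2 < p_4 < p_6

Each adjacent pair is fixed by a given relation: p_7 < p_3; p_3 < p_5; p_5 < p_8; p_8 < p_1; p_1 < p_10; p_10 < p_9; p_9 < p_2; p_2 < p_4; p_4 < p_6. Chaining them end to end gives the full order.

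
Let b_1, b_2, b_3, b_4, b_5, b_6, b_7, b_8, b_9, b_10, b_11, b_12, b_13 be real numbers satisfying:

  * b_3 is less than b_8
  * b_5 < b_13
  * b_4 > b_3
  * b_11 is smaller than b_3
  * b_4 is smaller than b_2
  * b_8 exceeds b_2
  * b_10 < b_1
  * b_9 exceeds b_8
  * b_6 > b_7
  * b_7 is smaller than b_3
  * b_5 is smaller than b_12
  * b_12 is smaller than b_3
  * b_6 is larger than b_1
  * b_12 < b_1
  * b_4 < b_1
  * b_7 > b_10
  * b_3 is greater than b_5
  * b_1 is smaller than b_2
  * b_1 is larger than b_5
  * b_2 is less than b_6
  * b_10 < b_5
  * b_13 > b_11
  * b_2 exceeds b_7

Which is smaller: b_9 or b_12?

b_12

Following the relations from b_12: b_12 < b_3 < b_4 < b_2 < b_8 < b_9.
So b_12 < b_9; b_12 is the smaller of the two.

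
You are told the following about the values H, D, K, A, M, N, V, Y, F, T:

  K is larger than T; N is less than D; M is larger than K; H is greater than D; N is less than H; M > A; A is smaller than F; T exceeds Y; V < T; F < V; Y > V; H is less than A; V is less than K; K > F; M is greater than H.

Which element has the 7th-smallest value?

Y

Chaining the given pairs: N < D < H < A < F < V < Y < T < K < M.
The 7th smallest is Y.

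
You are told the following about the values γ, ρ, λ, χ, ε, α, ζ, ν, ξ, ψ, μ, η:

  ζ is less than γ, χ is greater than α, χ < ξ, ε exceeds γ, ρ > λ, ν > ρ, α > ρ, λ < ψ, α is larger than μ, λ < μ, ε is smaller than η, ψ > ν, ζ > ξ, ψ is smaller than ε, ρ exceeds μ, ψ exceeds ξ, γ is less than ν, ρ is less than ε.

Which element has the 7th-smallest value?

The consecutive relations fix a unique order: λ < μ < ρ < α < χ < ξ < ζ < γ < ν < ψ < ε < η.
The 7th smallest is ζ.

ζ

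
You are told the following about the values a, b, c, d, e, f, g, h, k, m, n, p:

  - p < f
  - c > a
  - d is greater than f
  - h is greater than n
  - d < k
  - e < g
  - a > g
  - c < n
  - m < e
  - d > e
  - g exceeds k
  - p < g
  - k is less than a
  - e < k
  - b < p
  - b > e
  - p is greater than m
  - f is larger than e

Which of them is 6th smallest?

d

Chaining the given pairs: m < e < b < p < f < d < k < g < a < c < n < h.
Counting 6 from the smallest end gives d.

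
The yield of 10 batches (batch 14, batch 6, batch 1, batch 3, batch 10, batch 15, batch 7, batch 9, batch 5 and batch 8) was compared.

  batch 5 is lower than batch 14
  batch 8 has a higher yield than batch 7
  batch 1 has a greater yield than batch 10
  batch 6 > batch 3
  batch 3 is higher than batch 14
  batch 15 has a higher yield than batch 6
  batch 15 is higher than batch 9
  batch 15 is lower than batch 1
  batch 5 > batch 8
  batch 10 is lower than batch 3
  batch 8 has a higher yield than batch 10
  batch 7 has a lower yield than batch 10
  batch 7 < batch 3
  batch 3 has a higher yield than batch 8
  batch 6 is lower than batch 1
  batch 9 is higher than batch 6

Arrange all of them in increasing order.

batch 7 < batch 10 < batch 8 < batch 5 < batch 14 < batch 3 < batch 6 < batch 9 < batch 15 < batch 1

The consecutive links are each given: batch 7 < batch 10; batch 10 < batch 8; batch 8 < batch 5; batch 5 < batch 14; batch 14 < batch 3; batch 3 < batch 6; batch 6 < batch 9; batch 9 < batch 15; batch 15 < batch 1.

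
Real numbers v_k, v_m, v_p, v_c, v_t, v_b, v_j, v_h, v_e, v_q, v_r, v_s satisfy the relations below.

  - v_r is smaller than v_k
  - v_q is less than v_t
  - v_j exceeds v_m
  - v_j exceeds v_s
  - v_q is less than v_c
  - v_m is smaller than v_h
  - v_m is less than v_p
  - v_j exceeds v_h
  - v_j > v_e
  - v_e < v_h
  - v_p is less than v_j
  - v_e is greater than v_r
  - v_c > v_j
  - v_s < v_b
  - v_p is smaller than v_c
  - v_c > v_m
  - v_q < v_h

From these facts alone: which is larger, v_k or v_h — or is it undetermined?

Following every chain through v_k: below v_k we get v_r.
v_h is not reached, and no chain runs the other way from v_h to v_k.
So the given relations leave the order of v_k and v_h undetermined.

undetermined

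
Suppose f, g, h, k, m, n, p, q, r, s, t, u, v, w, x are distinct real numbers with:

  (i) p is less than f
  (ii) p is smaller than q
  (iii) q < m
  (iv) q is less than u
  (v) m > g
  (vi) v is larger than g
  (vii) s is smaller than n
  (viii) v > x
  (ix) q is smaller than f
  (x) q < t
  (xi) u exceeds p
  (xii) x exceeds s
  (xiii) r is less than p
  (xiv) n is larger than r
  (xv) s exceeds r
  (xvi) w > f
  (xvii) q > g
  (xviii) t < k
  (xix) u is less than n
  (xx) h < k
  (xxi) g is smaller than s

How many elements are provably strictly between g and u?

1

Chaining upward from g reaches: q, s, t, x, f, v, n, w, m, k.
Chaining downward from u reaches: r, p, q.
Strictly between g and u are those in both lists: q — 1 element.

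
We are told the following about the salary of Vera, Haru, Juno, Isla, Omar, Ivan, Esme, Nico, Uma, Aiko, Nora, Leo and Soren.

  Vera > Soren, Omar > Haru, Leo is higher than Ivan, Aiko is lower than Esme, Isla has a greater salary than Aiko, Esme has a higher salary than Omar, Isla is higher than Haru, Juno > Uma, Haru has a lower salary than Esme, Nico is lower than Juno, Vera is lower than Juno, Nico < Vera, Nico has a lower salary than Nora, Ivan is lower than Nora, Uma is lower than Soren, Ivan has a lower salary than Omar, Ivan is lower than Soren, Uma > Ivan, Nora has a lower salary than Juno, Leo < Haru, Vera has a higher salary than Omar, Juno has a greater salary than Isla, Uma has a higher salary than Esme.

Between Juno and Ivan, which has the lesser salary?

Chaining the given relations: Ivan < Leo < Haru < Omar < Esme < Uma < Soren < Vera < Juno.
So Ivan < Juno; Ivan is the lower of the two.

Ivan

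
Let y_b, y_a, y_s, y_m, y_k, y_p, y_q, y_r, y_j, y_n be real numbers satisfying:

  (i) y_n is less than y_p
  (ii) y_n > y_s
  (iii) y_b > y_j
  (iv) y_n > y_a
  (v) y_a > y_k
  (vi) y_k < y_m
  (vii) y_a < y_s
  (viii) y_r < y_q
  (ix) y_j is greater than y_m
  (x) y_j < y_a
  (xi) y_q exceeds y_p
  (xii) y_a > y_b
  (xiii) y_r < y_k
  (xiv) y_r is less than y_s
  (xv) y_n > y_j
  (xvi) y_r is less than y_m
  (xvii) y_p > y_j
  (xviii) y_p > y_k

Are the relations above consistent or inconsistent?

The single ordering y_r < y_k < y_m < y_j < y_b < y_a < y_s < y_n < y_p < y_q satisfies every listed relation, so no contradiction arises.

consistent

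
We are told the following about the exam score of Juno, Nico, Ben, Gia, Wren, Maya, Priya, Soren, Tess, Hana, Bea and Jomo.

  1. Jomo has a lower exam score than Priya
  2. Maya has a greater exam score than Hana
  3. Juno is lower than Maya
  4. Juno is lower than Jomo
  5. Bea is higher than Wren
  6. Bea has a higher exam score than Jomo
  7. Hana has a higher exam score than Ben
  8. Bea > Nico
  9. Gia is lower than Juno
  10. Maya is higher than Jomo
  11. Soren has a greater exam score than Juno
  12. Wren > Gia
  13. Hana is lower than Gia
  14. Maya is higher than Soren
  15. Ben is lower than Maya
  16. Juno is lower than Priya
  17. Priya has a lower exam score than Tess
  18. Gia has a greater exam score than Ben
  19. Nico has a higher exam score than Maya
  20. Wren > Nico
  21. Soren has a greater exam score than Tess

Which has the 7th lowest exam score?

Piecing the relations together gives one ordering: Ben < Hana < Gia < Juno < Jomo < Priya < Tess < Soren < Maya < Nico < Wren < Bea.
Counting 7 from the smallest end gives Tess.

Tess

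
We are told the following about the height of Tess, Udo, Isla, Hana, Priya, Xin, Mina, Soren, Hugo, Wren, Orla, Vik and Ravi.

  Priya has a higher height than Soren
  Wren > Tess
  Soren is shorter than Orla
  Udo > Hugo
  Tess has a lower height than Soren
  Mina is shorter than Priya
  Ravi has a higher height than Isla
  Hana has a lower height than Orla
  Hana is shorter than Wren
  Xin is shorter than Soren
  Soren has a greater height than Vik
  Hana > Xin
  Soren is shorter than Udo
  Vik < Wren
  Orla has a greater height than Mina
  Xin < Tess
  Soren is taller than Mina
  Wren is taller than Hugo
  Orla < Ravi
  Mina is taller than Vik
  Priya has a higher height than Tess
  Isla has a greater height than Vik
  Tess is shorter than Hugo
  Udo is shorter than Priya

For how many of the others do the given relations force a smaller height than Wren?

Directly below Wren: Vik, Tess, Hana, Hugo.
One step further: Xin (5 so far).
No other element is forced below Wren by the given relations, so the count is 5.

5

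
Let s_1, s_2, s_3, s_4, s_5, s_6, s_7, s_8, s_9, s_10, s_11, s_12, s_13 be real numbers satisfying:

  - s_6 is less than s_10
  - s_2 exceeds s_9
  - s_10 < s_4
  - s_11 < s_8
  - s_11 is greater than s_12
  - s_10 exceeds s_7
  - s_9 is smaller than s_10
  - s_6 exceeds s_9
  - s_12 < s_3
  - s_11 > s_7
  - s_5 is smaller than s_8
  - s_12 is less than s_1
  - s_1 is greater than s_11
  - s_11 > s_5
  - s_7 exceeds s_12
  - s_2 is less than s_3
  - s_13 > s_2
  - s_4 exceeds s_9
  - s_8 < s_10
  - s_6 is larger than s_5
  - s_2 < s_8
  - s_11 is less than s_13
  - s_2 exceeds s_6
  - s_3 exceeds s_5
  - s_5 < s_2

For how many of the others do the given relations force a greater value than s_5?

9

Directly above s_5: s_6, s_11, s_2, s_8, s_3.
One step further: s_10, s_13, s_1 (8 so far).
One step further: s_4 (9 so far).
No other element is forced above s_5 by the given relations, so the count is 9.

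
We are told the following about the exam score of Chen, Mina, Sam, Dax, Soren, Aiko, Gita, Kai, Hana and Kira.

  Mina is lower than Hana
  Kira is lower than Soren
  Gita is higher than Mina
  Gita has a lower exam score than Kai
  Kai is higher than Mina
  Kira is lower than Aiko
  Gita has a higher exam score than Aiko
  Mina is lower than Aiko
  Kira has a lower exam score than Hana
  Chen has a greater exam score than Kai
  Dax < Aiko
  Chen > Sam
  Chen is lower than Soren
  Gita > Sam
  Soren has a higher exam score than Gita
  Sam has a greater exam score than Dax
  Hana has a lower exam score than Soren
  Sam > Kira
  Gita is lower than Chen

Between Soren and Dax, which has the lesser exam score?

Dax

Link the given pairs in sequence: Dax < Aiko; Aiko < Gita; Gita < Kai; Kai < Chen; Chen < Soren.
Together: Dax < Aiko < Gita < Kai < Chen < Soren.
So Dax < Soren; Dax is the lower of the two.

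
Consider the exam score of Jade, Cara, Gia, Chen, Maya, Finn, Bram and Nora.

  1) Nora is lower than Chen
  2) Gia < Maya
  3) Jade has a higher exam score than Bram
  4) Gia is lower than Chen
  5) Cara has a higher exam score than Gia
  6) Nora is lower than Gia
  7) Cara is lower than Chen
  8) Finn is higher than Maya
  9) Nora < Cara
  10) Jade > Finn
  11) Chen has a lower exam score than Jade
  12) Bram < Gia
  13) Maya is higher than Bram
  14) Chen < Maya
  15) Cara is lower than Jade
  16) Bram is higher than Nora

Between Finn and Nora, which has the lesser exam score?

Link the given pairs in sequence: Nora < Bram; Bram < Gia; Gia < Cara; Cara < Chen; Chen < Maya; Maya < Finn.
Together: Nora < Bram < Gia < Cara < Chen < Maya < Finn.
So Nora < Finn; Nora is the lower of the two.

Nora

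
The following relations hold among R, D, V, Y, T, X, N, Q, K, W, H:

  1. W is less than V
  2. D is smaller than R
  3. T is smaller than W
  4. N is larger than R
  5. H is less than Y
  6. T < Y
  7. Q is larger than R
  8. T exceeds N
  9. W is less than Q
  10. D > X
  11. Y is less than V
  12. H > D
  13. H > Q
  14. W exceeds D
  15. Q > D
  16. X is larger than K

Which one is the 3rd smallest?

The consecutive relations fix a unique order: K < X < D < R < N < T < W < Q < H < Y < V.
The 3rd smallest is D.

D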